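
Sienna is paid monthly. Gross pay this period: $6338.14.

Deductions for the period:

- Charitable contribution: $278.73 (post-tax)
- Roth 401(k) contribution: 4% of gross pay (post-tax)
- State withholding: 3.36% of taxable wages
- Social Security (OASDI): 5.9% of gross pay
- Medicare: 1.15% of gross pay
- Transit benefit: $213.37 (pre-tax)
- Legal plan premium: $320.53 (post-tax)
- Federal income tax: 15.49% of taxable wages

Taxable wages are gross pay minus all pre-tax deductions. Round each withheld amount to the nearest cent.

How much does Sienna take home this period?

Transit benefit: $213.37
Taxable wages = $6338.14 − $213.37 = $6124.77
Federal income tax: $6124.77 × 0.1549 = $948.73
State withholding: $6124.77 × 0.0336 = $205.79
Social Security (OASDI): $6338.14 × 0.059 = $373.95
Medicare: $6338.14 × 0.0115 = $72.89
Roth 401(k) contribution: $6338.14 × 0.04 = $253.53
Legal plan premium: $320.53
Charitable contribution: $278.73
Total deductions = $213.37 + $948.73 + $205.79 + $373.95 + $72.89 + $253.53 + $320.53 + $278.73 = $2667.52
Net pay = $6338.14 − $2667.52 = $3670.62

$3670.62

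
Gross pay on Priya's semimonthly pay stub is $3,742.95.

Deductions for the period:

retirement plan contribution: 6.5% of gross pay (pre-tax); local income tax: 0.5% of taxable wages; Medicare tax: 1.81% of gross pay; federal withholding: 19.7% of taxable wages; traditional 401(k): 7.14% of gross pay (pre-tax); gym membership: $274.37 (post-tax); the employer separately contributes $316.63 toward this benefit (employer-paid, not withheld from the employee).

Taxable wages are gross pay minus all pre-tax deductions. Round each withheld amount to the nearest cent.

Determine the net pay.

Traditional 401(k): $3,742.95 × 0.0714 = $267.25
Retirement plan contribution: $3,742.95 × 0.065 = $243.29
Pre-tax total = $267.25 + $243.29 = $510.54
Taxable wages = $3,742.95 − $510.54 = $3,232.41
Federal withholding: $3,232.41 × 0.197 = $636.78
Local income tax: $3,232.41 × 0.005 = $16.16
Medicare tax: $3,742.95 × 0.0181 = $67.75
Gym membership: $274.37
(Employer's $316.63 toward gym membership is not withheld from the employee.)
Total deductions = $267.25 + $243.29 + $636.78 + $16.16 + $67.75 + $274.37 = $1,505.60
Net pay = $3,742.95 − $1,505.60 = $2,237.35

$2,237.35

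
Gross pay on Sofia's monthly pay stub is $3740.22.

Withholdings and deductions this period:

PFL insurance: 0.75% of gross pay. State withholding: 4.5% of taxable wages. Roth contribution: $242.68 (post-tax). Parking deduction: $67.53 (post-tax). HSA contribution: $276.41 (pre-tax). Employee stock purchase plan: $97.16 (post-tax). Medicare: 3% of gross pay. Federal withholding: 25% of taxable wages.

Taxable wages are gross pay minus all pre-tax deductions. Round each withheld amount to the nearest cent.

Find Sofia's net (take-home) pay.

$1894.36

HSA contribution: $276.41
Taxable wages = $3740.22 − $276.41 = $3463.81
Federal withholding: $3463.81 × 0.25 = $865.95
State withholding: $3463.81 × 0.045 = $155.87
Medicare: $3740.22 × 0.03 = $112.21
PFL insurance: $3740.22 × 0.0075 = $28.05
Employee stock purchase plan: $97.16
Roth contribution: $242.68
Parking deduction: $67.53
Total deductions = $276.41 + $865.95 + $155.87 + $112.21 + $28.05 + $97.16 + $242.68 + $67.53 = $1845.86
Net pay = $3740.22 − $1845.86 = $1894.36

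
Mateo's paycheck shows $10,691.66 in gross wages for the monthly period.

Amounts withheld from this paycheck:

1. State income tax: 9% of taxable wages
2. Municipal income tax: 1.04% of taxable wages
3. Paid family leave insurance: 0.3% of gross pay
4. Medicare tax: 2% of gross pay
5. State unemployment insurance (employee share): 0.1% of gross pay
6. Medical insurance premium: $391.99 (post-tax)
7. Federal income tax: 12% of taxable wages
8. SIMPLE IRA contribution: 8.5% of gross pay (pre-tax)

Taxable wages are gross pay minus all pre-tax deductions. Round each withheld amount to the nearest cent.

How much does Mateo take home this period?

$6,978.15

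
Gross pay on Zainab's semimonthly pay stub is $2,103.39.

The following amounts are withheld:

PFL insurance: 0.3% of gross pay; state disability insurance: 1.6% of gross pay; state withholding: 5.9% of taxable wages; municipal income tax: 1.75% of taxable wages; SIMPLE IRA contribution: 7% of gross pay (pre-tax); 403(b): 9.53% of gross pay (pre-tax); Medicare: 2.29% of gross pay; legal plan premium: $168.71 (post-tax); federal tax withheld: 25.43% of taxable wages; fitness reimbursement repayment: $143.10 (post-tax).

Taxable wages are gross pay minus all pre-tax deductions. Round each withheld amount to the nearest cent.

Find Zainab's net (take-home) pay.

$774.98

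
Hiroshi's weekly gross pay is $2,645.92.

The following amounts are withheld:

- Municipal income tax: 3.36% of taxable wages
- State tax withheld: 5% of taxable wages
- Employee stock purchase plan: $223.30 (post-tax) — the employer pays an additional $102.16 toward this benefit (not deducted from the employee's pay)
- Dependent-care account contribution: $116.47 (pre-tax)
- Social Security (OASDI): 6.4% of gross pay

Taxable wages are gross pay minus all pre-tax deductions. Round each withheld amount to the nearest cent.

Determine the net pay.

$1,925.35

Dependent-care account contribution: $116.47
Taxable wages = $2,645.92 − $116.47 = $2,529.45
Municipal income tax: $2,529.45 × 0.0336 = $84.99
State tax withheld: $2,529.45 × 0.05 = $126.47
Social Security (OASDI): $2,645.92 × 0.064 = $169.34
Employee stock purchase plan: $223.30
(Employer's $102.16 toward employee stock purchase plan is not withheld from the employee.)
Total deductions = $116.47 + $84.99 + $126.47 + $169.34 + $223.30 = $720.57
Net pay = $2,645.92 − $720.57 = $1,925.35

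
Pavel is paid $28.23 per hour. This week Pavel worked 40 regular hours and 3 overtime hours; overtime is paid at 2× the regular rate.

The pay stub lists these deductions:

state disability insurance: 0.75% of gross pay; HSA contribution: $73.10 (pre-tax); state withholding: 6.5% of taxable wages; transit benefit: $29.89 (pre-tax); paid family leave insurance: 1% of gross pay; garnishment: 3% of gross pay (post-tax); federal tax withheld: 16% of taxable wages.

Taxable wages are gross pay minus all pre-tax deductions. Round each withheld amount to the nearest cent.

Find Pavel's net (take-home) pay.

Regular pay: 40 × $28.23 = $1,129.20
Overtime pay: 3 × $28.23 × 2 = $169.38
Gross pay = $1,129.20 + $169.38 = $1,298.58
HSA contribution: $73.10
Transit benefit: $29.89
Pre-tax total = $73.10 + $29.89 = $102.99
Taxable wages = $1,298.58 − $102.99 = $1,195.59
Federal tax withheld: $1,195.59 × 0.16 = $191.29
State withholding: $1,195.59 × 0.065 = $77.71
Paid family leave insurance: $1,298.58 × 0.01 = $12.99
State disability insurance: $1,298.58 × 0.0075 = $9.74
Garnishment: $1,298.58 × 0.03 = $38.96
Total deductions = $73.10 + $29.89 + $191.29 + $77.71 + $12.99 + $9.74 + $38.96 = $433.68
Net pay = $1,298.58 − $433.68 = $864.90

$864.90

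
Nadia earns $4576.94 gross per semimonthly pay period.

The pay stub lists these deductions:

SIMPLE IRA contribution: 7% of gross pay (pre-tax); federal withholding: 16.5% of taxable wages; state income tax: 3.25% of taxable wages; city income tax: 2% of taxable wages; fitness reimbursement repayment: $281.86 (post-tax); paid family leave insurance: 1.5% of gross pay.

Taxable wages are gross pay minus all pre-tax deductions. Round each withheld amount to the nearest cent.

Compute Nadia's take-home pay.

$2980.24

SIMPLE IRA contribution: $4576.94 × 0.07 = $320.39
Taxable wages = $4576.94 − $320.39 = $4256.55
City income tax: $4256.55 × 0.02 = $85.13
Federal withholding: $4256.55 × 0.165 = $702.33
State income tax: $4256.55 × 0.0325 = $138.34
Paid family leave insurance: $4576.94 × 0.015 = $68.65
Fitness reimbursement repayment: $281.86
Total deductions = $320.39 + $85.13 + $702.33 + $138.34 + $68.65 + $281.86 = $1596.70
Net pay = $4576.94 − $1596.70 = $2980.24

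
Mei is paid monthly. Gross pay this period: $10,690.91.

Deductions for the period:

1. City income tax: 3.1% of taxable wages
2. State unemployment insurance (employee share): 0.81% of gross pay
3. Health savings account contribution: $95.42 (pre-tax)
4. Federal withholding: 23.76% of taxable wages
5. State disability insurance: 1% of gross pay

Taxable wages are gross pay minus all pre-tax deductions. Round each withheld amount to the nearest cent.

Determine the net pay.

$7,556.03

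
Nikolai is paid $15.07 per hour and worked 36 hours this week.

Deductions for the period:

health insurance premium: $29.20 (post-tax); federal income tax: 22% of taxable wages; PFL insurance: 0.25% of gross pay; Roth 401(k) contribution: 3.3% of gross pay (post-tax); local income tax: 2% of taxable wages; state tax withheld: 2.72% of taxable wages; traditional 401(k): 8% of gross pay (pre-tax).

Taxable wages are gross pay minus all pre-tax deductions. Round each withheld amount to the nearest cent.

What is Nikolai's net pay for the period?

$317.29

Gross pay: 36 × $15.07 = $542.52
Traditional 401(k): $542.52 × 0.08 = $43.40
Taxable wages = $542.52 − $43.40 = $499.12
State tax withheld: $499.12 × 0.0272 = $13.58
Local income tax: $499.12 × 0.02 = $9.98
Federal income tax: $499.12 × 0.22 = $109.81
PFL insurance: $542.52 × 0.0025 = $1.36
Roth 401(k) contribution: $542.52 × 0.033 = $17.90
Health insurance premium: $29.20
Total deductions = $43.40 + $13.58 + $9.98 + $109.81 + $1.36 + $17.90 + $29.20 = $225.23
Net pay = $542.52 − $225.23 = $317.29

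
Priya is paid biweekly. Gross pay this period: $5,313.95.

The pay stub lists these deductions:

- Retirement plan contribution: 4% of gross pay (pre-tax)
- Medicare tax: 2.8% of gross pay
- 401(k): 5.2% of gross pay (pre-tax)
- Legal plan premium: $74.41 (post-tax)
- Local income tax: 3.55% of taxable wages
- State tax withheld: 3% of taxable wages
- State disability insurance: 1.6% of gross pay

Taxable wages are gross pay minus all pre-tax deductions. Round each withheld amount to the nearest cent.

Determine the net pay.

Retirement plan contribution: $5,313.95 × 0.04 = $212.56
401(k): $5,313.95 × 0.052 = $276.33
Pre-tax total = $212.56 + $276.33 = $488.89
Taxable wages = $5,313.95 − $488.89 = $4,825.06
Local income tax: $4,825.06 × 0.0355 = $171.29
State tax withheld: $4,825.06 × 0.03 = $144.75
Medicare tax: $5,313.95 × 0.028 = $148.79
State disability insurance: $5,313.95 × 0.016 = $85.02
Legal plan premium: $74.41
Total deductions = $212.56 + $276.33 + $171.29 + $144.75 + $148.79 + $85.02 + $74.41 = $1,113.15
Net pay = $5,313.95 − $1,113.15 = $4,200.80

$4,200.80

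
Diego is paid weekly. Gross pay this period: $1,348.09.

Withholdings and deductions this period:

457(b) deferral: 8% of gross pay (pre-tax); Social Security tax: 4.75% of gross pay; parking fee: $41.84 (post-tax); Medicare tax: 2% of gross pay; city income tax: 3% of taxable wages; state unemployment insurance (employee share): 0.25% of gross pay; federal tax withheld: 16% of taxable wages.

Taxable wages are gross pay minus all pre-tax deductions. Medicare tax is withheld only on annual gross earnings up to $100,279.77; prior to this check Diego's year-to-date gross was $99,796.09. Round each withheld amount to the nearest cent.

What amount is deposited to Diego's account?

457(b) deferral: $1,348.09 × 0.08 = $107.85
Taxable wages = $1,348.09 − $107.85 = $1,240.24
City income tax: $1,240.24 × 0.03 = $37.21
Federal tax withheld: $1,240.24 × 0.16 = $198.44
Medicare tax: only $100,279.77 − $99,796.09 = $483.68 of this check is subject → $483.68 × 0.02 = $9.67
State unemployment insurance (employee share): $1,348.09 × 0.0025 = $3.37
Social Security tax: $1,348.09 × 0.0475 = $64.03
Parking fee: $41.84
Total deductions = $107.85 + $37.21 + $198.44 + $9.67 + $3.37 + $64.03 + $41.84 = $462.41
Net pay = $1,348.09 − $462.41 = $885.68

$885.68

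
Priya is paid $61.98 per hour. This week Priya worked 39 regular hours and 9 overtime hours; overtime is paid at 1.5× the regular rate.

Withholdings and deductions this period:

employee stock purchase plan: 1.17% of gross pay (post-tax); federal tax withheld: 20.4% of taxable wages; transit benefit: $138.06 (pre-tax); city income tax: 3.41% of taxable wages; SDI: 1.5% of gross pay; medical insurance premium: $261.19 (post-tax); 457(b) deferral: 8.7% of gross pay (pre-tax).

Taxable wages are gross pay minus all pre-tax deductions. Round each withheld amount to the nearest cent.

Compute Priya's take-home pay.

Regular pay: 39 × $61.98 = $2,417.22
Overtime pay: 9 × $61.98 × 1.5 = $836.73
Gross pay = $2,417.22 + $836.73 = $3,253.95
457(b) deferral: $3,253.95 × 0.087 = $283.09
Transit benefit: $138.06
Pre-tax total = $283.09 + $138.06 = $421.15
Taxable wages = $3,253.95 − $421.15 = $2,832.80
City income tax: $2,832.80 × 0.0341 = $96.60
Federal tax withheld: $2,832.80 × 0.204 = $577.89
SDI: $3,253.95 × 0.015 = $48.81
Employee stock purchase plan: $3,253.95 × 0.0117 = $38.07
Medical insurance premium: $261.19
Total deductions = $283.09 + $138.06 + $96.60 + $577.89 + $48.81 + $38.07 + $261.19 = $1,443.71
Net pay = $3,253.95 − $1,443.71 = $1,810.24

$1,810.24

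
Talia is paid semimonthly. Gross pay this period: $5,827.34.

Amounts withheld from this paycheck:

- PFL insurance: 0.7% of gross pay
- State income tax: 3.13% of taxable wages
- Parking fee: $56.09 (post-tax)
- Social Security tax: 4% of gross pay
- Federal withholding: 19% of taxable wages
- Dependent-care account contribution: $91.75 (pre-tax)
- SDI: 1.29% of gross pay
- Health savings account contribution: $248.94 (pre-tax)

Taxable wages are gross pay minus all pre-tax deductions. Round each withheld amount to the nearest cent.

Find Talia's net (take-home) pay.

$3,867.32

Dependent-care account contribution: $91.75
Health savings account contribution: $248.94
Pre-tax total = $91.75 + $248.94 = $340.69
Taxable wages = $5,827.34 − $340.69 = $5,486.65
State income tax: $5,486.65 × 0.0313 = $171.73
Federal withholding: $5,486.65 × 0.19 = $1,042.46
PFL insurance: $5,827.34 × 0.007 = $40.79
SDI: $5,827.34 × 0.0129 = $75.17
Social Security tax: $5,827.34 × 0.04 = $233.09
Parking fee: $56.09
Total deductions = $91.75 + $248.94 + $171.73 + $1,042.46 + $40.79 + $75.17 + $233.09 + $56.09 = $1,960.02
Net pay = $5,827.34 − $1,960.02 = $3,867.32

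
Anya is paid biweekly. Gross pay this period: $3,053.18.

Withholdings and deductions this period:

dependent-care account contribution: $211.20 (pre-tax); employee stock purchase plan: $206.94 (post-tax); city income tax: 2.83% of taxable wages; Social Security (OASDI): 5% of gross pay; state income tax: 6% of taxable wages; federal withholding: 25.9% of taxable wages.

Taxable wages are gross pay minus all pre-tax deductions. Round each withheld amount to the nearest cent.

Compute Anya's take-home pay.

Dependent-care account contribution: $211.20
Taxable wages = $3,053.18 − $211.20 = $2,841.98
State income tax: $2,841.98 × 0.06 = $170.52
Federal withholding: $2,841.98 × 0.259 = $736.07
City income tax: $2,841.98 × 0.0283 = $80.43
Social Security (OASDI): $3,053.18 × 0.05 = $152.66
Employee stock purchase plan: $206.94
Total deductions = $211.20 + $170.52 + $736.07 + $80.43 + $152.66 + $206.94 = $1,557.82
Net pay = $3,053.18 − $1,557.82 = $1,495.36

$1,495.36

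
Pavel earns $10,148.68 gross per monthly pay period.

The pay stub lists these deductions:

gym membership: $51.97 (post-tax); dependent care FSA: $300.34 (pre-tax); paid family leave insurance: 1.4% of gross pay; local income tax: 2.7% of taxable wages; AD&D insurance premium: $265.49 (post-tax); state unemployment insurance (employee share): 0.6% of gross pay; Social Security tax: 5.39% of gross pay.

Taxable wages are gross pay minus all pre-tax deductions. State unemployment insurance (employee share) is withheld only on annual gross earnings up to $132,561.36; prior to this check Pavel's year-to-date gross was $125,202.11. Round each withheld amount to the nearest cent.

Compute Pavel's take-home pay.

Dependent care FSA: $300.34
Taxable wages = $10,148.68 − $300.34 = $9,848.34
Local income tax: $9,848.34 × 0.027 = $265.91
Paid family leave insurance: $10,148.68 × 0.014 = $142.08
Social Security tax: $10,148.68 × 0.0539 = $547.01
State unemployment insurance (employee share): only $132,561.36 − $125,202.11 = $7,359.25 of this check is subject → $7,359.25 × 0.006 = $44.16
AD&D insurance premium: $265.49
Gym membership: $51.97
Total deductions = $300.34 + $265.91 + $142.08 + $547.01 + $44.16 + $265.49 + $51.97 = $1,616.96
Net pay = $10,148.68 − $1,616.96 = $8,531.72

$8,531.72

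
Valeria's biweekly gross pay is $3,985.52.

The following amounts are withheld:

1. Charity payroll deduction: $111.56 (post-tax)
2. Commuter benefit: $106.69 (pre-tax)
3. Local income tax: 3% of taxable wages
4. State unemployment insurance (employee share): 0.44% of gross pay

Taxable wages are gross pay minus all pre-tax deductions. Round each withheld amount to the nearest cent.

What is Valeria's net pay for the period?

Commuter benefit: $106.69
Taxable wages = $3,985.52 − $106.69 = $3,878.83
Local income tax: $3,878.83 × 0.03 = $116.36
State unemployment insurance (employee share): $3,985.52 × 0.0044 = $17.54
Charity payroll deduction: $111.56
Total deductions = $106.69 + $116.36 + $17.54 + $111.56 = $352.15
Net pay = $3,985.52 − $352.15 = $3,633.37

$3,633.37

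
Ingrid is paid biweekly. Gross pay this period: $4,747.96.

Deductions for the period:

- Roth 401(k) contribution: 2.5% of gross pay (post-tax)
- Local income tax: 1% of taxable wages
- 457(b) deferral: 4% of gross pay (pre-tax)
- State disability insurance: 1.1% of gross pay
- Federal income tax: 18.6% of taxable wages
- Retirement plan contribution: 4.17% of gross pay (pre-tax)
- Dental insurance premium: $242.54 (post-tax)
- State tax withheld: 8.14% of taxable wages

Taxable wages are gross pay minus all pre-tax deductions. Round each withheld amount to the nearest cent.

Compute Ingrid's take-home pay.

457(b) deferral: $4,747.96 × 0.04 = $189.92
Retirement plan contribution: $4,747.96 × 0.0417 = $197.99
Pre-tax total = $189.92 + $197.99 = $387.91
Taxable wages = $4,747.96 − $387.91 = $4,360.05
Federal income tax: $4,360.05 × 0.186 = $810.97
Local income tax: $4,360.05 × 0.01 = $43.60
State tax withheld: $4,360.05 × 0.0814 = $354.91
State disability insurance: $4,747.96 × 0.011 = $52.23
Roth 401(k) contribution: $4,747.96 × 0.025 = $118.70
Dental insurance premium: $242.54
Total deductions = $189.92 + $197.99 + $810.97 + $43.60 + $354.91 + $52.23 + $118.70 + $242.54 = $2,010.86
Net pay = $4,747.96 − $2,010.86 = $2,737.10

$2,737.10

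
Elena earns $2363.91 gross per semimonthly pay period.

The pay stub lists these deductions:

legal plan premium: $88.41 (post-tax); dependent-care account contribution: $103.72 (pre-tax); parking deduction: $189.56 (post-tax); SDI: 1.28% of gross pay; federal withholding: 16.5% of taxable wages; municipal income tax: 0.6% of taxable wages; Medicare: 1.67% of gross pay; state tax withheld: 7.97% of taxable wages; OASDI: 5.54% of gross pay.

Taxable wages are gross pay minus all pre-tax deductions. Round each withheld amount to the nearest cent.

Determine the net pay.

$1214.89

Dependent-care account contribution: $103.72
Taxable wages = $2363.91 − $103.72 = $2260.19
Federal withholding: $2260.19 × 0.165 = $372.93
Municipal income tax: $2260.19 × 0.006 = $13.56
State tax withheld: $2260.19 × 0.0797 = $180.14
SDI: $2363.91 × 0.0128 = $30.26
OASDI: $2363.91 × 0.0554 = $130.96
Medicare: $2363.91 × 0.0167 = $39.48
Parking deduction: $189.56
Legal plan premium: $88.41
Total deductions = $103.72 + $372.93 + $13.56 + $180.14 + $30.26 + $130.96 + $39.48 + $189.56 + $88.41 = $1149.02
Net pay = $2363.91 − $1149.02 = $1214.89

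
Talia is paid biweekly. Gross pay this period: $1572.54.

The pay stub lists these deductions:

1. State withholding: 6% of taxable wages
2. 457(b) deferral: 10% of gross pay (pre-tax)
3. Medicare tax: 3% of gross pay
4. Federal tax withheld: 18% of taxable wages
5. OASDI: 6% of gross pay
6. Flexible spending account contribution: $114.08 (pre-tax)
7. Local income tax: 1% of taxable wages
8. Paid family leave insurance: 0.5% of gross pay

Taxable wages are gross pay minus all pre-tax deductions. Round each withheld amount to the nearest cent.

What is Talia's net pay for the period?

$826.52

457(b) deferral: $1572.54 × 0.1 = $157.25
Flexible spending account contribution: $114.08
Pre-tax total = $157.25 + $114.08 = $271.33
Taxable wages = $1572.54 − $271.33 = $1301.21
Local income tax: $1301.21 × 0.01 = $13.01
State withholding: $1301.21 × 0.06 = $78.07
Federal tax withheld: $1301.21 × 0.18 = $234.22
Medicare tax: $1572.54 × 0.03 = $47.18
OASDI: $1572.54 × 0.06 = $94.35
Paid family leave insurance: $1572.54 × 0.005 = $7.86
Total deductions = $157.25 + $114.08 + $13.01 + $78.07 + $234.22 + $47.18 + $94.35 + $7.86 = $746.02
Net pay = $1572.54 − $746.02 = $826.52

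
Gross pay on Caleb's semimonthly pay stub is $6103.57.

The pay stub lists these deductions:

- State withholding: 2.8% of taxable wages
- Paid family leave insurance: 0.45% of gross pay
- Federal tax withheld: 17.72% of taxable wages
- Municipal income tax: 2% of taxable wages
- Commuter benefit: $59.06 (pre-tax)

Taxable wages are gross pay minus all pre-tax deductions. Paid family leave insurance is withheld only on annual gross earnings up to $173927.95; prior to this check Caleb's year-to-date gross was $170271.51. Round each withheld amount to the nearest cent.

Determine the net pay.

Commuter benefit: $59.06
Taxable wages = $6103.57 − $59.06 = $6044.51
Municipal income tax: $6044.51 × 0.02 = $120.89
Federal tax withheld: $6044.51 × 0.1772 = $1071.09
State withholding: $6044.51 × 0.028 = $169.25
Paid family leave insurance: only $173927.95 − $170271.51 = $3656.44 of this check is subject → $3656.44 × 0.0045 = $16.45
Total deductions = $59.06 + $120.89 + $1071.09 + $169.25 + $16.45 = $1436.74
Net pay = $6103.57 − $1436.74 = $4666.83

$4666.83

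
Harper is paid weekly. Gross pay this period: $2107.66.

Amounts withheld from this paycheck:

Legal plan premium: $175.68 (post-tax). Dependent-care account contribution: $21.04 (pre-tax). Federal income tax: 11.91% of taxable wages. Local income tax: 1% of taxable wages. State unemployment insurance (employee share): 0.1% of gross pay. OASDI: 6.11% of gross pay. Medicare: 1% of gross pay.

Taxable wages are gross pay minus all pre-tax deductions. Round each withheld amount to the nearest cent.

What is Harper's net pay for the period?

Dependent-care account contribution: $21.04
Taxable wages = $2107.66 − $21.04 = $2086.62
Federal income tax: $2086.62 × 0.1191 = $248.52
Local income tax: $2086.62 × 0.01 = $20.87
Medicare: $2107.66 × 0.01 = $21.08
State unemployment insurance (employee share): $2107.66 × 0.001 = $2.11
OASDI: $2107.66 × 0.0611 = $128.78
Legal plan premium: $175.68
Total deductions = $21.04 + $248.52 + $20.87 + $21.08 + $2.11 + $128.78 + $175.68 = $618.08
Net pay = $2107.66 − $618.08 = $1489.58

$1489.58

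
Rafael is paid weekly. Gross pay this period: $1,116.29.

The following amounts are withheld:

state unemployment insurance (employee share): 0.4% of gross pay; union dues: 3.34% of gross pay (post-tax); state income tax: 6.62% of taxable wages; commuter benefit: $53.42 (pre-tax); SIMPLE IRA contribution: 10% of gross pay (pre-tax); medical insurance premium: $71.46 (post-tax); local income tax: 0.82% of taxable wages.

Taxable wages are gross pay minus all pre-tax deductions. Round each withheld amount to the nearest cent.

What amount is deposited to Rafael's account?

SIMPLE IRA contribution: $1,116.29 × 0.1 = $111.63
Commuter benefit: $53.42
Pre-tax total = $111.63 + $53.42 = $165.05
Taxable wages = $1,116.29 − $165.05 = $951.24
Local income tax: $951.24 × 0.0082 = $7.80
State income tax: $951.24 × 0.0662 = $62.97
State unemployment insurance (employee share): $1,116.29 × 0.004 = $4.47
Medical insurance premium: $71.46
Union dues: $1,116.29 × 0.0334 = $37.28
Total deductions = $111.63 + $53.42 + $7.80 + $62.97 + $4.47 + $71.46 + $37.28 = $349.03
Net pay = $1,116.29 − $349.03 = $767.26

$767.26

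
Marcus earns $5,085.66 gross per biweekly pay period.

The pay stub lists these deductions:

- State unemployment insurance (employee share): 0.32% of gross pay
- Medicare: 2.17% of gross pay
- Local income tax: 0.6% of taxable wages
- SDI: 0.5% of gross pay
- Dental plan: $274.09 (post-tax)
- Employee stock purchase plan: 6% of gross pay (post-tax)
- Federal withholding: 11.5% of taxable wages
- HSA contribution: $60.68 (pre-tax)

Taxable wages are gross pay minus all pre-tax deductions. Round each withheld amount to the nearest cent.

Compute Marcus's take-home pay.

$3,685.67

HSA contribution: $60.68
Taxable wages = $5,085.66 − $60.68 = $5,024.98
Federal withholding: $5,024.98 × 0.115 = $577.87
Local income tax: $5,024.98 × 0.006 = $30.15
SDI: $5,085.66 × 0.005 = $25.43
State unemployment insurance (employee share): $5,085.66 × 0.0032 = $16.27
Medicare: $5,085.66 × 0.0217 = $110.36
Employee stock purchase plan: $5,085.66 × 0.06 = $305.14
Dental plan: $274.09
Total deductions = $60.68 + $577.87 + $30.15 + $25.43 + $16.27 + $110.36 + $305.14 + $274.09 = $1,399.99
Net pay = $5,085.66 − $1,399.99 = $3,685.67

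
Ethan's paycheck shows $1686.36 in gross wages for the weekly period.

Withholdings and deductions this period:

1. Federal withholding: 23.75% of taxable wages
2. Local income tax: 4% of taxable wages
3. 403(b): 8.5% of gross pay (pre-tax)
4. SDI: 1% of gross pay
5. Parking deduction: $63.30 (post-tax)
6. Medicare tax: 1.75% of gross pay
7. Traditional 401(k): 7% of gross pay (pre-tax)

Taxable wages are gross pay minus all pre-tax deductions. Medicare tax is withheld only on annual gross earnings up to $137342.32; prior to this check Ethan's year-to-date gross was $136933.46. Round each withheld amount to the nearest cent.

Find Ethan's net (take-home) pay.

$942.22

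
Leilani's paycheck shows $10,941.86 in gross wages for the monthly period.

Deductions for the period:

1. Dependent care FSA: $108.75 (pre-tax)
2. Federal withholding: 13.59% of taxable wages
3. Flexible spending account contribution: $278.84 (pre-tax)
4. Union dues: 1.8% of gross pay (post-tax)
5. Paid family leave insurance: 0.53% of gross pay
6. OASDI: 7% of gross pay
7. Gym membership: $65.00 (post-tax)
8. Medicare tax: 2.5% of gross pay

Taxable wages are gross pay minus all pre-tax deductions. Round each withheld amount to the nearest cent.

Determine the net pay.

$7,760.52

Dependent care FSA: $108.75
Flexible spending account contribution: $278.84
Pre-tax total = $108.75 + $278.84 = $387.59
Taxable wages = $10,941.86 − $387.59 = $10,554.27
Federal withholding: $10,554.27 × 0.1359 = $1,434.33
Paid family leave insurance: $10,941.86 × 0.0053 = $57.99
Medicare tax: $10,941.86 × 0.025 = $273.55
OASDI: $10,941.86 × 0.07 = $765.93
Union dues: $10,941.86 × 0.018 = $196.95
Gym membership: $65.00
Total deductions = $108.75 + $278.84 + $1,434.33 + $57.99 + $273.55 + $765.93 + $196.95 + $65.00 = $3,181.34
Net pay = $10,941.86 − $3,181.34 = $7,760.52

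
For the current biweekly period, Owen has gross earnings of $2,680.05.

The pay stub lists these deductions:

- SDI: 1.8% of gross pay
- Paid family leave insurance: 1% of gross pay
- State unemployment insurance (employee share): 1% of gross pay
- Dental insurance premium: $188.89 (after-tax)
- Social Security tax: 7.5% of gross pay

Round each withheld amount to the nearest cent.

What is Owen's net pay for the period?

$2,188.32

Social Security tax: $2,680.05 × 0.075 = $201.00
Paid family leave insurance: $2,680.05 × 0.01 = $26.80
State unemployment insurance (employee share): $2,680.05 × 0.01 = $26.80
SDI: $2,680.05 × 0.018 = $48.24
Dental insurance premium: $188.89
Total deductions = $201.00 + $26.80 + $26.80 + $48.24 + $188.89 = $491.73
Net pay = $2,680.05 − $491.73 = $2,188.32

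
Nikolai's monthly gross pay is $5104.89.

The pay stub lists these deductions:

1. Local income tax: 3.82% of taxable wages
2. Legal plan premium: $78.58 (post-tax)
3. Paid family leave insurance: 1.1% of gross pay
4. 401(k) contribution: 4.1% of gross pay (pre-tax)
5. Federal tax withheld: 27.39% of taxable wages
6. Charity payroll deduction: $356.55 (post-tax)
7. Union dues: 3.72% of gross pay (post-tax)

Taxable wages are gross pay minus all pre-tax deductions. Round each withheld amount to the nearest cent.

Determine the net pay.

$2686.50

401(k) contribution: $5104.89 × 0.041 = $209.30
Taxable wages = $5104.89 − $209.30 = $4895.59
Federal tax withheld: $4895.59 × 0.2739 = $1340.90
Local income tax: $4895.59 × 0.0382 = $187.01
Paid family leave insurance: $5104.89 × 0.011 = $56.15
Charity payroll deduction: $356.55
Union dues: $5104.89 × 0.0372 = $189.90
Legal plan premium: $78.58
Total deductions = $209.30 + $1340.90 + $187.01 + $56.15 + $356.55 + $189.90 + $78.58 = $2418.39
Net pay = $5104.89 − $2418.39 = $2686.50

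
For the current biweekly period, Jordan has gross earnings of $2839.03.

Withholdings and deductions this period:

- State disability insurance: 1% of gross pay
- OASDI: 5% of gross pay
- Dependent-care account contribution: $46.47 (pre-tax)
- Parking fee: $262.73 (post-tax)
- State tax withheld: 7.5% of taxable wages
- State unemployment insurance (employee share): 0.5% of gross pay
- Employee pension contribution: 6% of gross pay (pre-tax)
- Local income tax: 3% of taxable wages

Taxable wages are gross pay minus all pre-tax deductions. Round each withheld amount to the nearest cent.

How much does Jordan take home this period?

Employee pension contribution: $2839.03 × 0.06 = $170.34
Dependent-care account contribution: $46.47
Pre-tax total = $170.34 + $46.47 = $216.81
Taxable wages = $2839.03 − $216.81 = $2622.22
State tax withheld: $2622.22 × 0.075 = $196.67
Local income tax: $2622.22 × 0.03 = $78.67
State disability insurance: $2839.03 × 0.01 = $28.39
State unemployment insurance (employee share): $2839.03 × 0.005 = $14.20
OASDI: $2839.03 × 0.05 = $141.95
Parking fee: $262.73
Total deductions = $170.34 + $46.47 + $196.67 + $78.67 + $28.39 + $14.20 + $141.95 + $262.73 = $939.42
Net pay = $2839.03 − $939.42 = $1899.61

$1899.61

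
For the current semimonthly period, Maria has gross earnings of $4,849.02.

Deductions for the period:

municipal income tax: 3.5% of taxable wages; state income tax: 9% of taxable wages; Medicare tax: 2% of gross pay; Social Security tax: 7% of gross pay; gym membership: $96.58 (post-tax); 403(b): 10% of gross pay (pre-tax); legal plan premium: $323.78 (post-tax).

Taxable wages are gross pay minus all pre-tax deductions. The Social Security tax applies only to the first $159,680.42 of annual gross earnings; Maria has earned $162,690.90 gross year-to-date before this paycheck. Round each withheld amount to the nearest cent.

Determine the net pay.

$3,301.27

403(b): $4,849.02 × 0.1 = $484.90
Taxable wages = $4,849.02 − $484.90 = $4,364.12
Municipal income tax: $4,364.12 × 0.035 = $152.74
State income tax: $4,364.12 × 0.09 = $392.77
Social Security tax: annual cap $159,680.42 already reached (YTD $162,690.90), so $0.00
Medicare tax: $4,849.02 × 0.02 = $96.98
Legal plan premium: $323.78
Gym membership: $96.58
Total deductions = $484.90 + $152.74 + $392.77 + $0.00 + $96.98 + $323.78 + $96.58 = $1,547.75
Net pay = $4,849.02 − $1,547.75 = $3,301.27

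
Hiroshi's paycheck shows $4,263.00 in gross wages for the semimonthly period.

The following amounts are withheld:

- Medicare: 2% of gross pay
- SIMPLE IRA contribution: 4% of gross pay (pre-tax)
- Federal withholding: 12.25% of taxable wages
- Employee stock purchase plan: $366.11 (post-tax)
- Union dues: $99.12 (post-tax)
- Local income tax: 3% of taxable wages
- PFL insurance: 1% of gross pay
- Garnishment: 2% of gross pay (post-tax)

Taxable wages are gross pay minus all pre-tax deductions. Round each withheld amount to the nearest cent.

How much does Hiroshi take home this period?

SIMPLE IRA contribution: $4,263.00 × 0.04 = $170.52
Taxable wages = $4,263.00 − $170.52 = $4,092.48
Local income tax: $4,092.48 × 0.03 = $122.77
Federal withholding: $4,092.48 × 0.1225 = $501.33
PFL insurance: $4,263.00 × 0.01 = $42.63
Medicare: $4,263.00 × 0.02 = $85.26
Union dues: $99.12
Employee stock purchase plan: $366.11
Garnishment: $4,263.00 × 0.02 = $85.26
Total deductions = $170.52 + $122.77 + $501.33 + $42.63 + $85.26 + $99.12 + $366.11 + $85.26 = $1,473.00
Net pay = $4,263.00 − $1,473.00 = $2,790.00

$2,790.00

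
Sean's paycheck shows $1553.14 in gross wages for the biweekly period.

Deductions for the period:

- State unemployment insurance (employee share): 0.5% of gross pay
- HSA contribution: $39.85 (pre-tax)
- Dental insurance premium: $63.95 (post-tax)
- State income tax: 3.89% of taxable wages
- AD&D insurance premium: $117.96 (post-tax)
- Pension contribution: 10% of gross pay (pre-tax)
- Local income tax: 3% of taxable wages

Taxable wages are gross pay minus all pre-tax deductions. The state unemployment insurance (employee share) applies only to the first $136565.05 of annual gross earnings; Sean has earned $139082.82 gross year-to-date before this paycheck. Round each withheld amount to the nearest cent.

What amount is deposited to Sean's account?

$1082.50

Pension contribution: $1553.14 × 0.1 = $155.31
HSA contribution: $39.85
Pre-tax total = $155.31 + $39.85 = $195.16
Taxable wages = $1553.14 − $195.16 = $1357.98
State income tax: $1357.98 × 0.0389 = $52.83
Local income tax: $1357.98 × 0.03 = $40.74
State unemployment insurance (employee share): annual cap $136565.05 already reached (YTD $139082.82), so $0.00
AD&D insurance premium: $117.96
Dental insurance premium: $63.95
Total deductions = $155.31 + $39.85 + $52.83 + $40.74 + $0.00 + $117.96 + $63.95 = $470.64
Net pay = $1553.14 − $470.64 = $1082.50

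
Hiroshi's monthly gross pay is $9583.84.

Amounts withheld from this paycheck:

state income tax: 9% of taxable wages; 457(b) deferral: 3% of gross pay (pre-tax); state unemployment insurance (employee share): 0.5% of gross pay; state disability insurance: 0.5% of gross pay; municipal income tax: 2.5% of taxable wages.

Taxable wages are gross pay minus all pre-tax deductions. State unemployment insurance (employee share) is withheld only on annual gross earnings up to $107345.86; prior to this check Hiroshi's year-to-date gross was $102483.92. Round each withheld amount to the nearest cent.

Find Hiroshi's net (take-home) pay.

457(b) deferral: $9583.84 × 0.03 = $287.52
Taxable wages = $9583.84 − $287.52 = $9296.32
Municipal income tax: $9296.32 × 0.025 = $232.41
State income tax: $9296.32 × 0.09 = $836.67
State unemployment insurance (employee share): only $107345.86 − $102483.92 = $4861.94 of this check is subject → $4861.94 × 0.005 = $24.31
State disability insurance: $9583.84 × 0.005 = $47.92
Total deductions = $287.52 + $232.41 + $836.67 + $24.31 + $47.92 = $1428.83
Net pay = $9583.84 − $1428.83 = $8155.01

$8155.01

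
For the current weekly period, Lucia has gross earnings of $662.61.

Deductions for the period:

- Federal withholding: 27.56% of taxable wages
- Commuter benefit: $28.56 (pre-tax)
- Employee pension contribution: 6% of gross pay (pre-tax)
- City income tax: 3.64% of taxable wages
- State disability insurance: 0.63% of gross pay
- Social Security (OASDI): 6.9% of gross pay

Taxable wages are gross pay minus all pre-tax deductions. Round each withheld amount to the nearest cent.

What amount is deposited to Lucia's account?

Commuter benefit: $28.56
Employee pension contribution: $662.61 × 0.06 = $39.76
Pre-tax total = $28.56 + $39.76 = $68.32
Taxable wages = $662.61 − $68.32 = $594.29
City income tax: $594.29 × 0.0364 = $21.63
Federal withholding: $594.29 × 0.2756 = $163.79
Social Security (OASDI): $662.61 × 0.069 = $45.72
State disability insurance: $662.61 × 0.0063 = $4.17
Total deductions = $28.56 + $39.76 + $21.63 + $163.79 + $45.72 + $4.17 = $303.63
Net pay = $662.61 − $303.63 = $358.98

$358.98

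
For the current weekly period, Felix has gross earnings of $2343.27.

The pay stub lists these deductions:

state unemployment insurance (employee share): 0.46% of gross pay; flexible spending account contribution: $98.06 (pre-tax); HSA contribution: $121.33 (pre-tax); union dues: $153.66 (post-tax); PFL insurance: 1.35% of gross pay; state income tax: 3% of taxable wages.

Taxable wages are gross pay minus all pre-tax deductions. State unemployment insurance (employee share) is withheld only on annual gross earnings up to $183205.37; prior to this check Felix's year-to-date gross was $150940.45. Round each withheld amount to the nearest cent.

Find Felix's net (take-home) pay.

$1864.09

HSA contribution: $121.33
Flexible spending account contribution: $98.06
Pre-tax total = $121.33 + $98.06 = $219.39
Taxable wages = $2343.27 − $219.39 = $2123.88
State income tax: $2123.88 × 0.03 = $63.72
State unemployment insurance (employee share): cap not yet reached, full $2343.27 is subject → $2343.27 × 0.0046 = $10.78
PFL insurance: $2343.27 × 0.0135 = $31.63
Union dues: $153.66
Total deductions = $121.33 + $98.06 + $63.72 + $10.78 + $31.63 + $153.66 = $479.18
Net pay = $2343.27 − $479.18 = $1864.09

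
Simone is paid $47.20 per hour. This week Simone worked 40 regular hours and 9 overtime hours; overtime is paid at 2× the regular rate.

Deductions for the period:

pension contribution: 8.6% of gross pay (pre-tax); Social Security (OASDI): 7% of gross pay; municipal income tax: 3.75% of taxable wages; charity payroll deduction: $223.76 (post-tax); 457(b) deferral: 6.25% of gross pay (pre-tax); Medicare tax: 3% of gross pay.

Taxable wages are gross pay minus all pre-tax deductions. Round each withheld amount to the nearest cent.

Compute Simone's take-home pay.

$1,746.13

Regular pay: 40 × $47.20 = $1,888.00
Overtime pay: 9 × $47.20 × 2 = $849.60
Gross pay = $1,888.00 + $849.60 = $2,737.60
Pension contribution: $2,737.60 × 0.086 = $235.43
457(b) deferral: $2,737.60 × 0.0625 = $171.10
Pre-tax total = $235.43 + $171.10 = $406.53
Taxable wages = $2,737.60 − $406.53 = $2,331.07
Municipal income tax: $2,331.07 × 0.0375 = $87.42
Social Security (OASDI): $2,737.60 × 0.07 = $191.63
Medicare tax: $2,737.60 × 0.03 = $82.13
Charity payroll deduction: $223.76
Total deductions = $235.43 + $171.10 + $87.42 + $191.63 + $82.13 + $223.76 = $991.47
Net pay = $2,737.60 − $991.47 = $1,746.13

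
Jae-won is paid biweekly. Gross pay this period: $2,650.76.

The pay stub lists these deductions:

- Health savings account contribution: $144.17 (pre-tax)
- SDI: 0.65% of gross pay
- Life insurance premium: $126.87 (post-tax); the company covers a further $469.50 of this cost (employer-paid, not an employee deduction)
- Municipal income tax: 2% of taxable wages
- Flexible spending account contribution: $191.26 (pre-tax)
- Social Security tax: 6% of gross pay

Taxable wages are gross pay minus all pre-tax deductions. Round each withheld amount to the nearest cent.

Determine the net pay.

Flexible spending account contribution: $191.26
Health savings account contribution: $144.17
Pre-tax total = $191.26 + $144.17 = $335.43
Taxable wages = $2,650.76 − $335.43 = $2,315.33
Municipal income tax: $2,315.33 × 0.02 = $46.31
Social Security tax: $2,650.76 × 0.06 = $159.05
SDI: $2,650.76 × 0.0065 = $17.23
Life insurance premium: $126.87
(Employer's $469.50 toward life insurance premium is not withheld from the employee.)
Total deductions = $191.26 + $144.17 + $46.31 + $159.05 + $17.23 + $126.87 = $684.89
Net pay = $2,650.76 − $684.89 = $1,965.87

$1,965.87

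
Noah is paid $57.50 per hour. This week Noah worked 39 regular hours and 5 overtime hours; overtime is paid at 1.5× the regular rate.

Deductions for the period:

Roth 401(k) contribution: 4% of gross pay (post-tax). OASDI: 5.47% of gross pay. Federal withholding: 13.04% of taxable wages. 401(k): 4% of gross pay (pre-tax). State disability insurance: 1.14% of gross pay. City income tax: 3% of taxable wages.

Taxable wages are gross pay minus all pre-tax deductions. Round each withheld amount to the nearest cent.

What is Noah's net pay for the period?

Regular pay: 39 × $57.50 = $2242.50
Overtime pay: 5 × $57.50 × 1.5 = $431.25
Gross pay = $2242.50 + $431.25 = $2673.75
401(k): $2673.75 × 0.04 = $106.95
Taxable wages = $2673.75 − $106.95 = $2566.80
Federal withholding: $2566.80 × 0.1304 = $334.71
City income tax: $2566.80 × 0.03 = $77.00
OASDI: $2673.75 × 0.0547 = $146.25
State disability insurance: $2673.75 × 0.0114 = $30.48
Roth 401(k) contribution: $2673.75 × 0.04 = $106.95
Total deductions = $106.95 + $334.71 + $77.00 + $146.25 + $30.48 + $106.95 = $802.34
Net pay = $2673.75 − $802.34 = $1871.41

$1871.41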